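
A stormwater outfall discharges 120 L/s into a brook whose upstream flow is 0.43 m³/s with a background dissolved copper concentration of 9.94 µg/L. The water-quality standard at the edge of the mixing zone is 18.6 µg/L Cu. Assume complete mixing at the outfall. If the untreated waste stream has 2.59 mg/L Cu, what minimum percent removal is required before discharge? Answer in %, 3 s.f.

120 L/s = 0.12 m³/s.
9.94 µg/L = 0.00994 mg/L.
18.6 µg/L = 0.0186 mg/L.
Mass balance: 0.0186·0.55 = 0.12·Cₑ + 0.43·0.00994.
Cₑ = (0.01023 − 0.004274) / 0.12 = 0.04963 mg/L.
Required removal = 1 − 0.04963/2.59 = 98.08 %.

98.1 %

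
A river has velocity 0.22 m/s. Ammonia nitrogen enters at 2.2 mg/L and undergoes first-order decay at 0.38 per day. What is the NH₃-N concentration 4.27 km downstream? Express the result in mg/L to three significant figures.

2.02 mg/L

Travel time t = 4.27 km / 0.22 m/s = 4270/0.22 = 1.941e+04 s = 0.2246 d.
First-order decay: C = 2.2·exp(−0.38·0.2246) = 2.2·0.9182 = 2.02 mg/L.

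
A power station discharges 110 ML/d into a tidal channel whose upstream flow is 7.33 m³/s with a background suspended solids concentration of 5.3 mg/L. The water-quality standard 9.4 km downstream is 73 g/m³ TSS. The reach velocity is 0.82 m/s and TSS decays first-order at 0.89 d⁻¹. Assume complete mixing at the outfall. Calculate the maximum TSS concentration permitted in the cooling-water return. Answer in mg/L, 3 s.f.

110 ML/d = 1.273 m³/s.
Travel time to the compliance point: t = 9400/0.82 = 1.146e+04 s = 0.1327 d; decay factor exp(−0.89·0.1327) = 0.8886.
So the concentration just after mixing may be at most 73/0.8886 = 82.15 mg/L.
Mass balance: 82.15·8.603 = 1.273·Cₑ + 7.33·5.3.
Cₑ = (706.7 − 38.85) / 1.273 = 524.6 mg/L.

525 mg/L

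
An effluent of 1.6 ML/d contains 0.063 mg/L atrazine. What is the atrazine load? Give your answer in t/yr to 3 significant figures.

0.0368 t/yr

1.6 ML/d = 0.01852 m³/s.
Mass flux = Q·C = 0.01852 m³/s × 0.063 g/m³ = 0.001167 g/s.
= 0.001167 g/s × 31.56 = 0.03682 t/yr.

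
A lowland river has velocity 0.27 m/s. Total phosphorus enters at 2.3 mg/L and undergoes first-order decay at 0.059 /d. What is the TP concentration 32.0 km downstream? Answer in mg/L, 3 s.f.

Travel time t = 32.0 km / 0.27 m/s = 3.2e+04/0.27 = 1.185e+05 s = 1.372 d.
First-order decay: C = 2.3·exp(−0.059·1.372) = 2.3·0.9223 = 2.121 mg/L.

2.12 mg/L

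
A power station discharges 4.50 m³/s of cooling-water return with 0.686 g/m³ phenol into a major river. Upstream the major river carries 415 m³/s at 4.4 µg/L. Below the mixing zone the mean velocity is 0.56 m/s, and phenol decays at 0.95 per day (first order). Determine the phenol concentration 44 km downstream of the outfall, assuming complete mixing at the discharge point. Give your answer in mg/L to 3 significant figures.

0.00494 mg/L

4.4 µg/L = 0.0044 mg/L.
After complete mixing, C₀ = (4.5·0.686 + 415·0.0044) / 419.5 = 0.01171 mg/L.
Travel time t = 4.4e+04 m / 0.56 m/s = 7.857e+04 s = 0.9094 d.
C = 0.01171·exp(−0.95·0.9094) = 0.01171·0.4215 = 0.004936 mg/L.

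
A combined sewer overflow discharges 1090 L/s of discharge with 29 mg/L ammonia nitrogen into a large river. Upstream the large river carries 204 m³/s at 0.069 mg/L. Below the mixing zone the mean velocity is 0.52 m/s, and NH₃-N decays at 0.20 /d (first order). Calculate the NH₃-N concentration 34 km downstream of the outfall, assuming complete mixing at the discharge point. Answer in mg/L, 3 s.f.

0.191 mg/L

1090 L/s = 1.09 m³/s.
After complete mixing, C₀ = (1.09·29 + 204·0.069) / 205.1 = 0.2228 mg/L.
Travel time t = 3.4e+04 m / 0.52 m/s = 6.538e+04 s = 0.7568 d.
C = 0.2228·exp(−0.20·0.7568) = 0.2228·0.8595 = 0.1915 mg/L.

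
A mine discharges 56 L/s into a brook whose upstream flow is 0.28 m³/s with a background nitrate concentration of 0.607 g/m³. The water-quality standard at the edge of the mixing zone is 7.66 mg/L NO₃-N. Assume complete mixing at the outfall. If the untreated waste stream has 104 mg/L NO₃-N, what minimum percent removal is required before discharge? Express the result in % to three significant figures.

58.7 %

56 L/s = 0.056 m³/s.
Mass balance: 7.66·0.336 = 0.056·Cₑ + 0.28·0.607.
Cₑ = (2.574 − 0.17) / 0.056 = 42.92 mg/L.
Required removal = 1 − 42.92/104 = 58.73 %.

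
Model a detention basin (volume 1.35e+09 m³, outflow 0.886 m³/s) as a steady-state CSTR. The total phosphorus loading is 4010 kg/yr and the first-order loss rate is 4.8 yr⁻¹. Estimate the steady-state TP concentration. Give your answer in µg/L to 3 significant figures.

0.616 µg/L

Outflow Q = 0.886 m³/s × 3.156e+07 s/yr = 2.796e+07 m³/yr.
Steady-state CSTR mass balance: W = Q·C + k·V·C, so C = W/(Q + kV).
Q + kV = 2.796e+07 + 4.8·1.35e+09 = 6.508e+09 m³/yr.
C = 4010/6.508e+09 = 6.162e-07 kg/m³ = 0.0006162 mg/L = 0.6162 µg/L.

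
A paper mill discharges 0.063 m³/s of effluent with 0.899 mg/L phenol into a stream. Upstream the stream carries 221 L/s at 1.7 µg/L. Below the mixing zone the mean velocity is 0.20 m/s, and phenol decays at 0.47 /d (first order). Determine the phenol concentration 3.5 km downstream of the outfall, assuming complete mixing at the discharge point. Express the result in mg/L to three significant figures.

0.183 mg/L

221 L/s = 0.221 m³/s.
1.7 µg/L = 0.0017 mg/L.
After complete mixing, C₀ = (0.063·0.899 + 0.221·0.0017) / 0.284 = 0.2007 mg/L.
Travel time t = 3500 m / 0.20 m/s = 1.75e+04 s = 0.2025 d.
C = 0.2007·exp(−0.47·0.2025) = 0.2007·0.9092 = 0.1825 mg/L.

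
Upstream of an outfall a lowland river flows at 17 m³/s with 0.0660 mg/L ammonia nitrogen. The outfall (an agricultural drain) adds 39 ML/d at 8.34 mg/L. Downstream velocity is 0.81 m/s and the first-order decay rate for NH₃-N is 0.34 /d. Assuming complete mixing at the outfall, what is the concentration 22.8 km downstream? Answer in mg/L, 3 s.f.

39 ML/d = 0.4514 m³/s.
After complete mixing, C₀ = (0.4514·8.34 + 17·0.066) / 17.45 = 0.28 mg/L.
Travel time t = 2.28e+04 m / 0.81 m/s = 2.815e+04 s = 0.3258 d.
C = 0.28·exp(−0.34·0.3258) = 0.28·0.8951 = 0.2507 mg/L.

0.251 mg/L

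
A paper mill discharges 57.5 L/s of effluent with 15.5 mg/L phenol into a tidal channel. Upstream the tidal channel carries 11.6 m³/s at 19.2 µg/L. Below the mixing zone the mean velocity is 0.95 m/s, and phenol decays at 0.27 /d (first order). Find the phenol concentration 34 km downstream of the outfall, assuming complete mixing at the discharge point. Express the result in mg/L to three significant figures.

0.0854 mg/L

57.5 L/s = 0.0575 m³/s.
19.2 µg/L = 0.0192 mg/L.
After complete mixing, C₀ = (0.0575·15.5 + 11.6·0.0192) / 11.66 = 0.09556 mg/L.
Travel time t = 3.4e+04 m / 0.95 m/s = 3.579e+04 s = 0.4142 d.
C = 0.09556·exp(−0.27·0.4142) = 0.09556·0.8942 = 0.08545 mg/L.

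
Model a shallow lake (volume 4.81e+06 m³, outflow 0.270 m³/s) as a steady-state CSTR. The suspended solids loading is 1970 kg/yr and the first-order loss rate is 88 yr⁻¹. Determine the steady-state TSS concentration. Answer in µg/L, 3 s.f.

Outflow Q = 0.270 m³/s × 3.156e+07 s/yr = 8.521e+06 m³/yr.
Steady-state CSTR mass balance: W = Q·C + k·V·C, so C = W/(Q + kV).
Q + kV = 8.521e+06 + 88·4.81e+06 = 4.318e+08 m³/yr.
C = 1970/4.318e+08 = 4.562e-06 kg/m³ = 0.004562 mg/L = 4.562 µg/L.

4.56 µg/L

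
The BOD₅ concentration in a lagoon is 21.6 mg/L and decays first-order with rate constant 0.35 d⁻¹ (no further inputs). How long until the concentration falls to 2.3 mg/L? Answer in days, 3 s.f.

t = ln(C₀/C)/k = ln(21.6/2.3)/0.35 = 2.24/0.35 = 6.399 d.

6.40 d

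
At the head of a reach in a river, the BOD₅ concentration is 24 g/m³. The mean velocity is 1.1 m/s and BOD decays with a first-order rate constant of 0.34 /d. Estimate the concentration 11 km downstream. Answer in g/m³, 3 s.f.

23.1 g/m³

Travel time t = 11 km / 1.1 m/s = 1.1e+04/1.1 = 1e+04 s = 0.1157 d.
First-order decay: C = 24·exp(−0.34·0.1157) = 24·0.9614 = 23.07 g/m³.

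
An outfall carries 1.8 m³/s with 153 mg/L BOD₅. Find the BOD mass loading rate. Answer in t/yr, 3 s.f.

8690 t/yr

Mass flux = Q·C = 1.8 m³/s × 153 g/m³ = 275.4 g/s.
= 275.4 g/s × 31.56 = 8691 t/yr.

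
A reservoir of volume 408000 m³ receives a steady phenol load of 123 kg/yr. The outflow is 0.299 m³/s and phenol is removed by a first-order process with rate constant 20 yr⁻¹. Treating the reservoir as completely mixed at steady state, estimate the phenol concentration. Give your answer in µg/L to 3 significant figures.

6.99 µg/L

Outflow Q = 0.299 m³/s × 3.156e+07 s/yr = 9.436e+06 m³/yr.
Steady-state CSTR mass balance: W = Q·C + k·V·C, so C = W/(Q + kV).
Q + kV = 9.436e+06 + 20·408000 = 1.76e+07 m³/yr.
C = 123/1.76e+07 = 6.99e-06 kg/m³ = 0.00699 mg/L = 6.99 µg/L.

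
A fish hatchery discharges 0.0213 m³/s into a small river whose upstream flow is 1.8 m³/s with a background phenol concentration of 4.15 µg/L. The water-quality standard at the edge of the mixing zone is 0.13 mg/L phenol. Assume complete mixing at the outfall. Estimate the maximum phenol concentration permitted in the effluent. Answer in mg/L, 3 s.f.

4.15 µg/L = 0.00415 mg/L.
Mass balance: 0.13·1.821 = 0.0213·Cₑ + 1.8·0.00415.
Cₑ = (0.2368 − 0.00747) / 0.0213 = 10.77 mg/L.

10.8 mg/L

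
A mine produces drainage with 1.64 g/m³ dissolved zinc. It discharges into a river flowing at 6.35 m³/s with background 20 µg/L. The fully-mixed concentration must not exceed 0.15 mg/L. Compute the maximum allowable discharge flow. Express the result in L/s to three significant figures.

20 µg/L = 0.02 mg/L.
Mass balance at complete mixing: C_std·(Q_w + Q_r) = Q_w·C_e + Q_r·C_b.
Rearranging, Q_w = Q_r·(C_std − C_b)/(C_e − C_std) = 6.35·(0.15 − 0.02) / (1.64 − 0.15) = 0.554 m³/s.
= 554 L/s.

554 L/s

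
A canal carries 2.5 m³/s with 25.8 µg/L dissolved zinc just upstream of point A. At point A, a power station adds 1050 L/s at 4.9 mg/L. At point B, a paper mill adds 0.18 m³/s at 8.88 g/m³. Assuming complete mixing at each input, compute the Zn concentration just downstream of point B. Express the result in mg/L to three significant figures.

1.83 mg/L

25.8 µg/L = 0.0258 mg/L.
1050 L/s = 1.05 m³/s.
After input A: C = (2.5·0.0258 + 1.05·4.9) / 3.55 = 1.467 mg/L.
After input B: C = (3.55·1.467 + 0.18·8.88) / 3.73 = 1.825 mg/L.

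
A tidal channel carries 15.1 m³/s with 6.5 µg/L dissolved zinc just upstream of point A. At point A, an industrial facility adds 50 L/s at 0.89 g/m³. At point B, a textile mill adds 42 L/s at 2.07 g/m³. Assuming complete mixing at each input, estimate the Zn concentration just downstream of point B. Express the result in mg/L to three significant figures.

0.0151 mg/L

6.5 µg/L = 0.0065 mg/L.
50 L/s = 0.05 m³/s.
After input A: C = (15.1·0.0065 + 0.05·0.89) / 15.15 = 0.009416 mg/L.
42 L/s = 0.042 m³/s.
After input B: C = (15.15·0.009416 + 0.042·2.07) / 15.19 = 0.01511 mg/L.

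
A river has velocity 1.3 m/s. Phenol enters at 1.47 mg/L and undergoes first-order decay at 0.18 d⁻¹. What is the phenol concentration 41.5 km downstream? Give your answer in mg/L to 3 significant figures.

1.38 mg/L

Travel time t = 41.5 km / 1.3 m/s = 4.15e+04/1.3 = 3.192e+04 s = 0.3695 d.
First-order decay: C = 1.47·exp(−0.18·0.3695) = 1.47·0.9357 = 1.375 mg/L.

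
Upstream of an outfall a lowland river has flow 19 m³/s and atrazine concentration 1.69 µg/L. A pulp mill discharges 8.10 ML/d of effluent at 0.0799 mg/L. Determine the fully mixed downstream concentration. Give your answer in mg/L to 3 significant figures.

8.10 ML/d = 0.09375 m³/s.
1.69 µg/L = 0.00169 mg/L.
By mass balance at complete mixing, C = (0.09375·0.0799 + 19·0.00169) / (0.09375 + 19) = 0.0396/19.09 = 0.002074 mg/L.

0.00207 mg/L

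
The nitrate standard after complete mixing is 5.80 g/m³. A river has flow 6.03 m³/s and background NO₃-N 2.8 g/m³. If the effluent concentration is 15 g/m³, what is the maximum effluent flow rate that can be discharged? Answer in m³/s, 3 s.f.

1.97 m³/s

Mass balance at complete mixing: C_std·(Q_w + Q_r) = Q_w·C_e + Q_r·C_b.
Rearranging, Q_w = Q_r·(C_std − C_b)/(C_e − C_std) = 6.03·(5.8 − 2.8) / (15 − 5.8) = 1.966 m³/s.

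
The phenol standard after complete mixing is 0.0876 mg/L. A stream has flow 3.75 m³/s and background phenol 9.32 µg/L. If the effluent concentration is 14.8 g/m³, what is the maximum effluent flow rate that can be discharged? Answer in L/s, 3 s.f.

20.0 L/s

9.32 µg/L = 0.00932 mg/L.
Mass balance at complete mixing: C_std·(Q_w + Q_r) = Q_w·C_e + Q_r·C_b.
Rearranging, Q_w = Q_r·(C_std − C_b)/(C_e − C_std) = 3.75·(0.0876 − 0.00932) / (14.8 − 0.0876) = 0.01995 m³/s.
= 19.95 L/s.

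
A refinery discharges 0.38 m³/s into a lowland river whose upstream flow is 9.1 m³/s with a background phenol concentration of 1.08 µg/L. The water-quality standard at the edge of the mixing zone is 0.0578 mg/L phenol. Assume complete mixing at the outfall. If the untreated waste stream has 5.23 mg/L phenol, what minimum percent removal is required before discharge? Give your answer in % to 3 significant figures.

72.9 %

1.08 µg/L = 0.00108 mg/L.
Mass balance: 0.0578·9.48 = 0.38·Cₑ + 9.1·0.00108.
Cₑ = (0.5479 − 0.009828) / 0.38 = 1.416 mg/L.
Required removal = 1 − 1.416/5.23 = 72.92 %.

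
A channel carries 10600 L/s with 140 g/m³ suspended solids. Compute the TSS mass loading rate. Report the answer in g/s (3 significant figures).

10600 L/s = 10.6 m³/s.
Mass flux = Q·C = 10.6 m³/s × 140 g/m³ = 1484 g/s.

1480 g/s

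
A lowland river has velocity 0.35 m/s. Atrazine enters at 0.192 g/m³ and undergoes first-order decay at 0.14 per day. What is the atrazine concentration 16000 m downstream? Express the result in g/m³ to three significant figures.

Travel time t = 16000 m / 0.35 m/s = 1.6e+04/0.35 = 4.571e+04 s = 0.5291 d.
First-order decay: C = 0.192·exp(−0.14·0.5291) = 0.192·0.9286 = 0.1783 g/m³.

0.178 g/m³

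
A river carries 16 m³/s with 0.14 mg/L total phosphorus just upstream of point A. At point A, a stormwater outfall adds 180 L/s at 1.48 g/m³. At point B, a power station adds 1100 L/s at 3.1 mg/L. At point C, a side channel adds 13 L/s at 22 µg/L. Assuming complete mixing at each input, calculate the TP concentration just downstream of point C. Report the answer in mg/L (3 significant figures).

0.342 mg/L

180 L/s = 0.18 m³/s.
After input A: C = (16·0.14 + 0.18·1.48) / 16.18 = 0.1549 mg/L.
1100 L/s = 1.1 m³/s.
After input B: C = (16.18·0.1549 + 1.1·3.1) / 17.28 = 0.3424 mg/L.
13 L/s = 0.013 m³/s.
22 µg/L = 0.022 mg/L.
After input C: C = (17.28·0.3424 + 0.013·0.022) / 17.29 = 0.3421 mg/L.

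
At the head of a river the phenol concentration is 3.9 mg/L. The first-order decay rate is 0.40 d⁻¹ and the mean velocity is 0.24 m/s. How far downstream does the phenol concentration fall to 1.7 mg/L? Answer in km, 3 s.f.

43.0 km

From C = C₀·e^(−kt), t = ln(C₀/C)/k = ln(3.9/1.7)/0.40 = 0.8303/0.40 = 2.076 d.
Distance = v·t = 0.24 m/s × 1.794e+05 s = 4.305e+04 m = 43.05 km.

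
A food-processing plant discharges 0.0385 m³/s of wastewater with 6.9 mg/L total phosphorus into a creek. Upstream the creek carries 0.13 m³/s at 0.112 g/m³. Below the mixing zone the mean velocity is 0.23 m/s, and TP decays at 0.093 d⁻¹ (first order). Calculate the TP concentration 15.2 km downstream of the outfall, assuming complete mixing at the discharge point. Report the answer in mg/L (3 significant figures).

1.55 mg/L

After complete mixing, C₀ = (0.0385·6.9 + 0.13·0.112) / 0.1685 = 1.663 mg/L.
Travel time t = 1.52e+04 m / 0.23 m/s = 6.609e+04 s = 0.7649 d.
C = 1.663·exp(−0.093·0.7649) = 1.663·0.9313 = 1.549 mg/L.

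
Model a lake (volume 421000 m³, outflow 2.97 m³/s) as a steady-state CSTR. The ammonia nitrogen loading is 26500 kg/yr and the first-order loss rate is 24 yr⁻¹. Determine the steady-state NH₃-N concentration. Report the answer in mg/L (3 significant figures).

0.255 mg/L

Outflow Q = 2.97 m³/s × 3.156e+07 s/yr = 9.373e+07 m³/yr.
Steady-state CSTR mass balance: W = Q·C + k·V·C, so C = W/(Q + kV).
Q + kV = 9.373e+07 + 24·421000 = 1.038e+08 m³/yr.
C = 26500/1.038e+08 = 0.0002552 kg/m³ = 0.2552 mg/L.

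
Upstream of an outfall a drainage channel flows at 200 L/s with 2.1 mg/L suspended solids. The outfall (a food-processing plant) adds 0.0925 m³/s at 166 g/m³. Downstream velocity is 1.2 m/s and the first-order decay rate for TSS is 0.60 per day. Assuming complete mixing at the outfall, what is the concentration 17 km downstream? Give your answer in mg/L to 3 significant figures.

48.9 mg/L

200 L/s = 0.2 m³/s.
After complete mixing, C₀ = (0.0925·166 + 0.2·2.1) / 0.2925 = 53.93 mg/L.
Travel time t = 1.7e+04 m / 1.2 m/s = 1.417e+04 s = 0.164 d.
C = 53.93·exp(−0.60·0.164) = 53.93·0.9063 = 48.88 mg/L.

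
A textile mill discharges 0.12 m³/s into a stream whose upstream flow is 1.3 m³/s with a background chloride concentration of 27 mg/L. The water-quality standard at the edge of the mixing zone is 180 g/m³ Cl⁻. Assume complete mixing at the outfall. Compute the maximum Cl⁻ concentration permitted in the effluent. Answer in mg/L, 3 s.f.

Mass balance: 180·1.42 = 0.12·Cₑ + 1.3·27.
Cₑ = (255.6 − 35.1) / 0.12 = 1838 mg/L.

1840 mg/L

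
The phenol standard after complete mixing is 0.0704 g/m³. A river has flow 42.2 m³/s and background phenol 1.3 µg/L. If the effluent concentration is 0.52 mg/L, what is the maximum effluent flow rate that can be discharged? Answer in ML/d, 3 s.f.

560 ML/d

1.3 µg/L = 0.0013 mg/L.
Mass balance at complete mixing: C_std·(Q_w + Q_r) = Q_w·C_e + Q_r·C_b.
Rearranging, Q_w = Q_r·(C_std − C_b)/(C_e − C_std) = 42.2·(0.0704 − 0.0013) / (0.52 − 0.0704) = 6.486 m³/s.
= 560.4 ML/d.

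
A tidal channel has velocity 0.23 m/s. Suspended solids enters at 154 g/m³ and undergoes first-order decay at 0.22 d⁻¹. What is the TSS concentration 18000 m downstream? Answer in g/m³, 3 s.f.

Travel time t = 18000 m / 0.23 m/s = 1.8e+04/0.23 = 7.826e+04 s = 0.9058 d.
First-order decay: C = 154·exp(−0.22·0.9058) = 154·0.8193 = 126.2 g/m³.

126 g/m³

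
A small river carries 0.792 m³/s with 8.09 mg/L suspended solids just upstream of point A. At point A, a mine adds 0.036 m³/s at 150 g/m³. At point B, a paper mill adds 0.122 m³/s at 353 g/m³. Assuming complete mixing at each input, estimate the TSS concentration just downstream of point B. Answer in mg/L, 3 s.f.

After input A: C = (0.792·8.09 + 0.036·150) / 0.828 = 14.26 mg/L.
After input B: C = (0.828·14.26 + 0.122·353) / 0.95 = 57.76 mg/L.

57.8 mg/L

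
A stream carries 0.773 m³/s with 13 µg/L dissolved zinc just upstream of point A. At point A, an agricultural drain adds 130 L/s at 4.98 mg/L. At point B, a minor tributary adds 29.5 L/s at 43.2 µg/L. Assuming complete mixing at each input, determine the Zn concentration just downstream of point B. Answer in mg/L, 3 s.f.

0.706 mg/L

13 µg/L = 0.013 mg/L.
130 L/s = 0.13 m³/s.
After input A: C = (0.773·0.013 + 0.13·4.98) / 0.903 = 0.7281 mg/L.
29.5 L/s = 0.0295 m³/s.
43.2 µg/L = 0.0432 mg/L.
After input B: C = (0.903·0.7281 + 0.0295·0.0432) / 0.9325 = 0.7064 mg/L.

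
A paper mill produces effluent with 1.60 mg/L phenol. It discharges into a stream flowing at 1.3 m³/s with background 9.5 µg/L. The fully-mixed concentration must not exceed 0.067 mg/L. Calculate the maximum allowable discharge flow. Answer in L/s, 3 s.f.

9.5 µg/L = 0.0095 mg/L.
Mass balance at complete mixing: C_std·(Q_w + Q_r) = Q_w·C_e + Q_r·C_b.
Rearranging, Q_w = Q_r·(C_std − C_b)/(C_e − C_std) = 1.3·(0.067 − 0.0095) / (1.6 − 0.067) = 0.04876 m³/s.
= 48.76 L/s.

48.8 L/s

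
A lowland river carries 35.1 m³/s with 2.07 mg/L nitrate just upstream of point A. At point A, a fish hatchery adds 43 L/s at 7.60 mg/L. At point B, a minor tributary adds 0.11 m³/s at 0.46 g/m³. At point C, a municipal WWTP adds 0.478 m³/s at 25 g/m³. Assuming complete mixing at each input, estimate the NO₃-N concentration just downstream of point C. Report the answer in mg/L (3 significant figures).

43 L/s = 0.043 m³/s.
After input A: C = (35.1·2.07 + 0.043·7.6) / 35.14 = 2.077 mg/L.
After input B: C = (35.14·2.077 + 0.11·0.46) / 35.25 = 2.072 mg/L.
After input C: C = (35.25·2.072 + 0.478·25) / 35.73 = 2.378 mg/L.

2.38 mg/L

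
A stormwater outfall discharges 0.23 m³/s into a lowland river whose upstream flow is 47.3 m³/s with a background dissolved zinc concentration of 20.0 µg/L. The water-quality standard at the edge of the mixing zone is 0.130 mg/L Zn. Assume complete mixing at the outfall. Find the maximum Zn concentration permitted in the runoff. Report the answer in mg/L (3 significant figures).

22.8 mg/L

20.0 µg/L = 0.02 mg/L.
Mass balance: 0.13·47.53 = 0.23·Cₑ + 47.3·0.02.
Cₑ = (6.179 − 0.946) / 0.23 = 22.75 mg/L.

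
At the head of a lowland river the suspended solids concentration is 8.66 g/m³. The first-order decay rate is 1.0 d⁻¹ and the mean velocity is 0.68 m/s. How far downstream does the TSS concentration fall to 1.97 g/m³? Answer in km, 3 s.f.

87.0 km

From C = C₀·e^(−kt), t = ln(C₀/C)/k = ln(8.66/1.97)/1.0 = 1.481/1.0 = 1.481 d.
Distance = v·t = 0.68 m/s × 1.279e+05 s = 8.699e+04 m = 86.99 km.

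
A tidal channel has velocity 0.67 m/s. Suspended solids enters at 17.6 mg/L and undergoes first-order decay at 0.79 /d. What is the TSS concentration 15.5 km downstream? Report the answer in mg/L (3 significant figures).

Travel time t = 15.5 km / 0.67 m/s = 1.55e+04/0.67 = 2.313e+04 s = 0.2678 d.
First-order decay: C = 17.6·exp(−0.79·0.2678) = 17.6·0.8093 = 14.24 mg/L.

14.2 mg/L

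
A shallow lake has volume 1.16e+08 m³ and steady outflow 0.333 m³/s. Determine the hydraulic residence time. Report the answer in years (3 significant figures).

11.0 yr

Q = 0.333 m³/s × 3.156e+07 s/yr = 1.051e+07 m³/yr.
Hydraulic residence time τ = V/Q = 1.16e+08/1.051e+07 = 11.04 yr.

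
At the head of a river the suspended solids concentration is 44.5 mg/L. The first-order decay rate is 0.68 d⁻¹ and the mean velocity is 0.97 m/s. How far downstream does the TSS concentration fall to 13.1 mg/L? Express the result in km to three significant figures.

151 km

From C = C₀·e^(−kt), t = ln(C₀/C)/k = ln(44.5/13.1)/0.68 = 1.223/0.68 = 1.798 d.
Distance = v·t = 0.97 m/s × 1.554e+05 s = 1.507e+05 m = 150.7 km.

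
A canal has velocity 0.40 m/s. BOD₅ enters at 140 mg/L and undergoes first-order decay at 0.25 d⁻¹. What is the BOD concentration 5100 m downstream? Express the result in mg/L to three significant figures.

135 mg/L

Travel time t = 5100 m / 0.40 m/s = 5100/0.40 = 1.275e+04 s = 0.1476 d.
First-order decay: C = 140·exp(−0.25·0.1476) = 140·0.9638 = 134.9 mg/L.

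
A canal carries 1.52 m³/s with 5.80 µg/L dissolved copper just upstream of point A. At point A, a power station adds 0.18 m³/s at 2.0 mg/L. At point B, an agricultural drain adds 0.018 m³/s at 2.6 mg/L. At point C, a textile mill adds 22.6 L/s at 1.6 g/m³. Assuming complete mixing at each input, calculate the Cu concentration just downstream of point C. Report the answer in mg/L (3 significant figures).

5.80 µg/L = 0.0058 mg/L.
After input A: C = (1.52·0.0058 + 0.18·2) / 1.7 = 0.217 mg/L.
After input B: C = (1.7·0.217 + 0.018·2.6) / 1.718 = 0.2419 mg/L.
22.6 L/s = 0.0226 m³/s.
After input C: C = (1.718·0.2419 + 0.0226·1.6) / 1.741 = 0.2596 mg/L.

0.260 mg/L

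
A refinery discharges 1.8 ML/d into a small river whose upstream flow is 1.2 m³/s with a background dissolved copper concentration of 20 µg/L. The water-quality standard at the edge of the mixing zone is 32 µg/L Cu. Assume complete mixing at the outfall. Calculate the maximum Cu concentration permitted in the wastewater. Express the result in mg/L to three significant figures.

0.723 mg/L

1.8 ML/d = 0.02083 m³/s.
20 µg/L = 0.02 mg/L.
32 µg/L = 0.032 mg/L.
Mass balance: 0.032·1.221 = 0.02083·Cₑ + 1.2·0.02.
Cₑ = (0.03907 − 0.024) / 0.02083 = 0.7232 mg/L.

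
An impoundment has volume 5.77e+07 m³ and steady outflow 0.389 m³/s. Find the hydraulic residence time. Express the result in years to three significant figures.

4.70 yr

Q = 0.389 m³/s × 3.156e+07 s/yr = 1.228e+07 m³/yr.
Hydraulic residence time τ = V/Q = 5.77e+07/1.228e+07 = 4.7 yr.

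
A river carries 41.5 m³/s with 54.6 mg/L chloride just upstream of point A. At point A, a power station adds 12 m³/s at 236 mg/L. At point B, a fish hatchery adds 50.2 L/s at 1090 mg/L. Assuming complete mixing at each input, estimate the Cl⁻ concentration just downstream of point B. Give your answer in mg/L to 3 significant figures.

After input A: C = (41.5·54.6 + 12·236) / 53.5 = 95.29 mg/L.
50.2 L/s = 0.0502 m³/s.
After input B: C = (53.5·95.29 + 0.0502·1090) / 53.55 = 96.22 mg/L.

96.2 mg/L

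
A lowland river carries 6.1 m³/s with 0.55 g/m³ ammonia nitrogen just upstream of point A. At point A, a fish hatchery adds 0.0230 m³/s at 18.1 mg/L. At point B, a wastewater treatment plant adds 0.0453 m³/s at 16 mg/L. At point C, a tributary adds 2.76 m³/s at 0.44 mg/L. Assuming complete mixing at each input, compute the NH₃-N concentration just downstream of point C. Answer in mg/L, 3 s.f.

After input A: C = (6.1·0.55 + 0.023·18.1) / 6.123 = 0.6159 mg/L.
After input B: C = (6.123·0.6159 + 0.0453·16) / 6.168 = 0.7289 mg/L.
After input C: C = (6.168·0.7289 + 2.76·0.44) / 8.928 = 0.6396 mg/L.

0.640 mg/L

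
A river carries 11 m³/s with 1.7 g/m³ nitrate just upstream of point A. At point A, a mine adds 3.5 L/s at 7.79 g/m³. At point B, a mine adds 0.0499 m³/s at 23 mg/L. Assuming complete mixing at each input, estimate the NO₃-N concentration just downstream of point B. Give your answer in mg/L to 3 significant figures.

3.5 L/s = 0.0035 m³/s.
After input A: C = (11·1.7 + 0.0035·7.79) / 11 = 1.702 mg/L.
After input B: C = (11·1.702 + 0.0499·23) / 11.05 = 1.798 mg/L.

1.80 mg/L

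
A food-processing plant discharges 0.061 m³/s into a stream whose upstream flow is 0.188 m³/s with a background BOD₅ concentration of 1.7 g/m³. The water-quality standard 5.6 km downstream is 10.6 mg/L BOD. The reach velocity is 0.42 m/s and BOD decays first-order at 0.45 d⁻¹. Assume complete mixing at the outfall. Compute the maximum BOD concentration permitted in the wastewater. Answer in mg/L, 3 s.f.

Travel time to the compliance point: t = 5600/0.42 = 1.333e+04 s = 0.1543 d; decay factor exp(−0.45·0.1543) = 0.9329.
So the concentration just after mixing may be at most 10.6/0.9329 = 11.36 mg/L.
Mass balance: 11.36·0.249 = 0.061·Cₑ + 0.188·1.7.
Cₑ = (2.829 − 0.3196) / 0.061 = 41.14 mg/L.

41.1 mg/L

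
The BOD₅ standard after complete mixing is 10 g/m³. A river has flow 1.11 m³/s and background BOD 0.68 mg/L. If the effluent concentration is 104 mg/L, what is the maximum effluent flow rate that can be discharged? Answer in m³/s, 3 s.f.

Mass balance at complete mixing: C_std·(Q_w + Q_r) = Q_w·C_e + Q_r·C_b.
Rearranging, Q_w = Q_r·(C_std − C_b)/(C_e − C_std) = 1.11·(10 − 0.68) / (104 − 10) = 0.1101 m³/s.

0.110 m³/s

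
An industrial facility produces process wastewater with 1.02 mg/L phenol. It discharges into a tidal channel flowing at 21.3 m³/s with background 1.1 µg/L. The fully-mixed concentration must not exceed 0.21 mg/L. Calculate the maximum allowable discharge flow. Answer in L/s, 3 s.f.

1.1 µg/L = 0.0011 mg/L.
Mass balance at complete mixing: C_std·(Q_w + Q_r) = Q_w·C_e + Q_r·C_b.
Rearranging, Q_w = Q_r·(C_std − C_b)/(C_e − C_std) = 21.3·(0.21 − 0.0011) / (1.02 − 0.21) = 5.493 m³/s.
= 5493 L/s.

5490 L/s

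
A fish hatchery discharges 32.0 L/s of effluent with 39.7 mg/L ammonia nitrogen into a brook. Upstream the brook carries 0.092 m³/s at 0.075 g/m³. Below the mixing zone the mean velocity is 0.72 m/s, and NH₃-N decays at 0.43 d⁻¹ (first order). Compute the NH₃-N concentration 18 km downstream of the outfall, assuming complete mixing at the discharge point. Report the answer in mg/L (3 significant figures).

9.10 mg/L

32.0 L/s = 0.032 m³/s.
After complete mixing, C₀ = (0.032·39.7 + 0.092·0.075) / 0.124 = 10.3 mg/L.
Travel time t = 1.8e+04 m / 0.72 m/s = 2.5e+04 s = 0.2894 d.
C = 10.3·exp(−0.43·0.2894) = 10.3·0.883 = 9.096 mg/L.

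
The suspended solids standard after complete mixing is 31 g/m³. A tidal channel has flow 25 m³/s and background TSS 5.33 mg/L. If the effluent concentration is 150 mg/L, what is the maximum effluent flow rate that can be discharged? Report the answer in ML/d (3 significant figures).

Mass balance at complete mixing: C_std·(Q_w + Q_r) = Q_w·C_e + Q_r·C_b.
Rearranging, Q_w = Q_r·(C_std − C_b)/(C_e − C_std) = 25·(31 − 5.33) / (150 − 31) = 5.393 m³/s.
= 465.9 ML/d.

466 ML/d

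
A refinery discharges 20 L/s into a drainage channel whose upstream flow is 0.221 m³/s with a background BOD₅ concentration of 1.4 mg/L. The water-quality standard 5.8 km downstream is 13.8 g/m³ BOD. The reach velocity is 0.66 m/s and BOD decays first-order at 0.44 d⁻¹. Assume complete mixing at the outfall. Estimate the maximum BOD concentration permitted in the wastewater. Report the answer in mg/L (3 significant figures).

20 L/s = 0.02 m³/s.
Travel time to the compliance point: t = 5800/0.66 = 8788 s = 0.1017 d; decay factor exp(−0.44·0.1017) = 0.9562.
So the concentration just after mixing may be at most 13.8/0.9562 = 14.43 mg/L.
Mass balance: 14.43·0.241 = 0.02·Cₑ + 0.221·1.4.
Cₑ = (3.478 − 0.3094) / 0.02 = 158.4 mg/L.

158 mg/L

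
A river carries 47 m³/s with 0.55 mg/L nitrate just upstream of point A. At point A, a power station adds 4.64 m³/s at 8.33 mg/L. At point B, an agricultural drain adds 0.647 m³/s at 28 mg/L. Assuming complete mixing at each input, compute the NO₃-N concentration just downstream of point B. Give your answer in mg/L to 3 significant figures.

After input A: C = (47·0.55 + 4.64·8.33) / 51.64 = 1.249 mg/L.
After input B: C = (51.64·1.249 + 0.647·28) / 52.29 = 1.58 mg/L.

1.58 mg/L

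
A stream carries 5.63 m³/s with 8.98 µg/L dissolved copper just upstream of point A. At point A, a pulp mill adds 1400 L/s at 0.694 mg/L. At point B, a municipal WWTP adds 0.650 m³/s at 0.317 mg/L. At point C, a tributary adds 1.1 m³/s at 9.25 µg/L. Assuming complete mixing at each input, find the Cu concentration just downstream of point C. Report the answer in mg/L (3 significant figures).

8.98 µg/L = 0.00898 mg/L.
1400 L/s = 1.4 m³/s.
After input A: C = (5.63·0.00898 + 1.4·0.694) / 7.03 = 0.1454 mg/L.
After input B: C = (7.03·0.1454 + 0.65·0.317) / 7.68 = 0.1599 mg/L.
9.25 µg/L = 0.00925 mg/L.
After input C: C = (7.68·0.1599 + 1.1·0.00925) / 8.78 = 0.141 mg/L.

0.141 mg/L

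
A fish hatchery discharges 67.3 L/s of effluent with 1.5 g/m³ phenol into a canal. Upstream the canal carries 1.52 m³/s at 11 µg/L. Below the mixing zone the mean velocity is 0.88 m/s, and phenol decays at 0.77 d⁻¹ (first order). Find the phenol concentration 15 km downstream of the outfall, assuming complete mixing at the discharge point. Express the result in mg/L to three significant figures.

0.0637 mg/L

67.3 L/s = 0.0673 m³/s.
11 µg/L = 0.011 mg/L.
After complete mixing, C₀ = (0.0673·1.5 + 1.52·0.011) / 1.587 = 0.07413 mg/L.
Travel time t = 1.5e+04 m / 0.88 m/s = 1.705e+04 s = 0.1973 d.
C = 0.07413·exp(−0.77·0.1973) = 0.07413·0.8591 = 0.06368 mg/L.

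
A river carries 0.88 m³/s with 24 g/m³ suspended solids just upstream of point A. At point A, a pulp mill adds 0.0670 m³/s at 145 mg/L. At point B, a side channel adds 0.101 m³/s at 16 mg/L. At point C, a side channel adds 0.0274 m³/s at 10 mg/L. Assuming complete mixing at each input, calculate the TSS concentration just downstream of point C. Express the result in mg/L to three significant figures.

After input A: C = (0.88·24 + 0.067·145) / 0.947 = 32.56 mg/L.
After input B: C = (0.947·32.56 + 0.101·16) / 1.048 = 30.96 mg/L.
After input C: C = (1.048·30.96 + 0.0274·10) / 1.075 = 30.43 mg/L.

30.4 mg/L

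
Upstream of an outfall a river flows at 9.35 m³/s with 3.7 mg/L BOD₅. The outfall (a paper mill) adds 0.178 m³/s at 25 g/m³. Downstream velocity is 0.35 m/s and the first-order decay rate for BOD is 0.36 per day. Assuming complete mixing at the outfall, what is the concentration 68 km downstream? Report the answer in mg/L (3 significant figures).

1.82 mg/L

After complete mixing, C₀ = (0.178·25 + 9.35·3.7) / 9.528 = 4.098 mg/L.
Travel time t = 6.8e+04 m / 0.35 m/s = 1.943e+05 s = 2.249 d.
C = 4.098·exp(−0.36·2.249) = 4.098·0.4451 = 1.824 mg/L.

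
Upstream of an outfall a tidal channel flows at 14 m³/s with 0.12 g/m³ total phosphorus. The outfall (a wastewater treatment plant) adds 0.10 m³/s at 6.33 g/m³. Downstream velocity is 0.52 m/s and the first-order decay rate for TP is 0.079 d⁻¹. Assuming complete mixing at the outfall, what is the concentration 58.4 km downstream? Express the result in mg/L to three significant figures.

0.148 mg/L

After complete mixing, C₀ = (0.1·6.33 + 14·0.12) / 14.1 = 0.164 mg/L.
Travel time t = 5.84e+04 m / 0.52 m/s = 1.123e+05 s = 1.3 d.
C = 0.164·exp(−0.079·1.3) = 0.164·0.9024 = 0.148 mg/L.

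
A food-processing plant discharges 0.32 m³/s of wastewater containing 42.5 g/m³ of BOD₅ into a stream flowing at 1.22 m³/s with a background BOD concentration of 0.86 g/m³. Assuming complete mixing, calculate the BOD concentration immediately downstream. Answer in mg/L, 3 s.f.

Flow-weighted mixing gives C = (0.32·42.5 + 1.22·0.86) / (0.32 + 1.22) = 14.65/1.54 = 9.512 mg/L.

9.51 mg/L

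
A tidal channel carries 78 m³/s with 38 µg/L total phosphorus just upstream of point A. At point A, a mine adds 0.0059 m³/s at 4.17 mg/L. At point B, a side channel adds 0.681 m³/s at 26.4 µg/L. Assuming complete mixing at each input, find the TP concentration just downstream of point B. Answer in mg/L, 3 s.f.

38 µg/L = 0.038 mg/L.
After input A: C = (78·0.038 + 0.0059·4.17) / 78.01 = 0.03831 mg/L.
26.4 µg/L = 0.0264 mg/L.
After input B: C = (78.01·0.03831 + 0.681·0.0264) / 78.69 = 0.03821 mg/L.

0.0382 mg/L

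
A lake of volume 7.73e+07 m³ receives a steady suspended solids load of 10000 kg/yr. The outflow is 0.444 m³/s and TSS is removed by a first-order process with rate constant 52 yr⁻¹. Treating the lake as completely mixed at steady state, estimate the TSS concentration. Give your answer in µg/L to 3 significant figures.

Outflow Q = 0.444 m³/s × 3.156e+07 s/yr = 1.401e+07 m³/yr.
Steady-state CSTR mass balance: W = Q·C + k·V·C, so C = W/(Q + kV).
Q + kV = 1.401e+07 + 52·7.73e+07 = 4.034e+09 m³/yr.
C = 10000/4.034e+09 = 2.479e-06 kg/m³ = 0.002479 mg/L = 2.479 µg/L.

2.48 µg/L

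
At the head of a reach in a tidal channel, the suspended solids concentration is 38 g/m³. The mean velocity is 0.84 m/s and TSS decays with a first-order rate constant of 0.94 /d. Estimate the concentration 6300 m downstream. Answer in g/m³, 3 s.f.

35.0 g/m³

Travel time t = 6300 m / 0.84 m/s = 6300/0.84 = 7500 s = 0.08681 d.
First-order decay: C = 38·exp(−0.94·0.08681) = 38·0.9216 = 35.02 g/m³.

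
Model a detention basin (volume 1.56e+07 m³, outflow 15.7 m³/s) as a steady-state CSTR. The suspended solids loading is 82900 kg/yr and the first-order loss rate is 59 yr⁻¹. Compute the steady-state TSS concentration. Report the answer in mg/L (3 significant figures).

Outflow Q = 15.7 m³/s × 3.156e+07 s/yr = 4.955e+08 m³/yr.
Steady-state CSTR mass balance: W = Q·C + k·V·C, so C = W/(Q + kV).
Q + kV = 4.955e+08 + 59·1.56e+07 = 1.416e+09 m³/yr.
C = 82900/1.416e+09 = 5.855e-05 kg/m³ = 0.05855 mg/L.

0.0586 mg/L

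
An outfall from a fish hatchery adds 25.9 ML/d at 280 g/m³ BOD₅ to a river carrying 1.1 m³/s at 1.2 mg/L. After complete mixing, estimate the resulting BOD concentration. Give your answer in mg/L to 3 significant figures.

25.9 ML/d = 0.2998 m³/s.
Flow-weighted mixing gives C = (0.2998·280 + 1.1·1.2) / (0.2998 + 1.1) = 85.26/1.4 = 60.91 mg/L.

60.9 mg/L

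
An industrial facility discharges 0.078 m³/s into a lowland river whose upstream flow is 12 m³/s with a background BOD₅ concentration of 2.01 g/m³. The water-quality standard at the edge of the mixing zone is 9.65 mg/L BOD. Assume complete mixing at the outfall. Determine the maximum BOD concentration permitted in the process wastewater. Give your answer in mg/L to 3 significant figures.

Mass balance: 9.65·12.08 = 0.078·Cₑ + 12·2.01.
Cₑ = (116.6 − 24.12) / 0.078 = 1185 mg/L.

1190 mg/L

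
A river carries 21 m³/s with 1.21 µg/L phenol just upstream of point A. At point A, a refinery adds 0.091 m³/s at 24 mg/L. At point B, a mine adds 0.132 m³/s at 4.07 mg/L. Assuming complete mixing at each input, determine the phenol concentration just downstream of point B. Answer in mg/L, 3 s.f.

0.129 mg/L

1.21 µg/L = 0.00121 mg/L.
After input A: C = (21·0.00121 + 0.091·24) / 21.09 = 0.1048 mg/L.
After input B: C = (21.09·0.1048 + 0.132·4.07) / 21.22 = 0.1294 mg/L.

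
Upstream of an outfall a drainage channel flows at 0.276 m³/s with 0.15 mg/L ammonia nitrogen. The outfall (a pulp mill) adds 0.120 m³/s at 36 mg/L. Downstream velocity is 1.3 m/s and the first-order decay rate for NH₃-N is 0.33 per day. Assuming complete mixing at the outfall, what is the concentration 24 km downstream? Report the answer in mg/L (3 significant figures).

10.3 mg/L

After complete mixing, C₀ = (0.12·36 + 0.276·0.15) / 0.396 = 11.01 mg/L.
Travel time t = 2.4e+04 m / 1.3 m/s = 1.846e+04 s = 0.2137 d.
C = 11.01·exp(−0.33·0.2137) = 11.01·0.9319 = 10.26 mg/L.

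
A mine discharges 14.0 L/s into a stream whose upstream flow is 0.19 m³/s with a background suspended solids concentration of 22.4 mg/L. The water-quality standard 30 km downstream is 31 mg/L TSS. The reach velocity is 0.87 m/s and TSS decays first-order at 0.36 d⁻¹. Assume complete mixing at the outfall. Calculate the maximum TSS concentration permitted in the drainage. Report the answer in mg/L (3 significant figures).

218 mg/L

14.0 L/s = 0.014 m³/s.
Travel time to the compliance point: t = 3e+04/0.87 = 3.448e+04 s = 0.3991 d; decay factor exp(−0.36·0.3991) = 0.8662.
So the concentration just after mixing may be at most 31/0.8662 = 35.79 mg/L.
Mass balance: 35.79·0.204 = 0.014·Cₑ + 0.19·22.4.
Cₑ = (7.301 − 4.256) / 0.014 = 217.5 mg/L.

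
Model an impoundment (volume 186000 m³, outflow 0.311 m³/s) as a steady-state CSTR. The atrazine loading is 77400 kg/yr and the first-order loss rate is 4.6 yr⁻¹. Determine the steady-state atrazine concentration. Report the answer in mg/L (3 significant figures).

7.25 mg/L

Outflow Q = 0.311 m³/s × 3.156e+07 s/yr = 9.814e+06 m³/yr.
Steady-state CSTR mass balance: W = Q·C + k·V·C, so C = W/(Q + kV).
Q + kV = 9.814e+06 + 4.6·186000 = 1.067e+07 m³/yr.
C = 77400/1.067e+07 = 0.007254 kg/m³ = 7.254 mg/L.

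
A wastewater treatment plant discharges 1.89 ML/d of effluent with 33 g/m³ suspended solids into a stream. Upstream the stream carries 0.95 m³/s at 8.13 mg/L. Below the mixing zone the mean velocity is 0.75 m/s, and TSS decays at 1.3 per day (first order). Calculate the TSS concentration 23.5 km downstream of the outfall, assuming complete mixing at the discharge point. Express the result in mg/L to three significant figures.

1.89 ML/d = 0.02187 m³/s.
After complete mixing, C₀ = (0.02187·33 + 0.95·8.13) / 0.9719 = 8.69 mg/L.
Travel time t = 2.35e+04 m / 0.75 m/s = 3.133e+04 s = 0.3627 d.
C = 8.69·exp(−1.3·0.3627) = 8.69·0.6241 = 5.423 mg/L.

5.42 mg/L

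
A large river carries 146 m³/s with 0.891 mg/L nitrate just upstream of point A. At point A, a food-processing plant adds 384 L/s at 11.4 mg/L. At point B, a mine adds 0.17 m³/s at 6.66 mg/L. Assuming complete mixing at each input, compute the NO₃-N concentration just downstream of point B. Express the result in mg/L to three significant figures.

384 L/s = 0.384 m³/s.
After input A: C = (146·0.891 + 0.384·11.4) / 146.4 = 0.9186 mg/L.
After input B: C = (146.4·0.9186 + 0.17·6.66) / 146.6 = 0.9252 mg/L.

0.925 mg/L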